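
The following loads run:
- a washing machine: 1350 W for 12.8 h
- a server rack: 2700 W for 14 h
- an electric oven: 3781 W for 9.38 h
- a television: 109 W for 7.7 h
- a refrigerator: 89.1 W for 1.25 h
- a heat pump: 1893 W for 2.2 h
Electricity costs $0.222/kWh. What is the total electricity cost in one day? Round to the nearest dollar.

washing machine: 1350 W × 12.8 h = 17,280 Wh = 17.28 kWh
server rack: 2700 W × 14 h = 37,800 Wh = 37.8 kWh
electric oven: 3781 W × 9.38 h = 35,466 Wh = 35.47 kWh
television: 109 W × 7.7 h = 839 Wh = 0.8393 kWh
refrigerator: 89.1 W × 1.25 h = 111 Wh = 0.1114 kWh
heat pump: 1893 W × 2.2 h = 4,165 Wh = 4.165 kWh
Total energy = 17.28 + 37.8 + 35.47 + 0.8393 + 0.1114 + 4.165 = 95.66 kWh
Cost = 95.66 kWh × $0.222 = $21.24 ≈ $21

$21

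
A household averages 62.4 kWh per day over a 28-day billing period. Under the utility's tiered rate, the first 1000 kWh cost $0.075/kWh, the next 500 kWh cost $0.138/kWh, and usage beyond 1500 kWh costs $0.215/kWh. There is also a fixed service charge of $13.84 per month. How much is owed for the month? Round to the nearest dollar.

Usage = 62.4 kWh/day × 28 days = 1747.2 kWh
First 1000 kWh × $0.075 = $75.00
Next 500 kWh × $0.138 = $69.00
Remaining 247.2 kWh × $0.215 = $53.15
Energy charge = $197.15; + service $13.84 = $210.99 ≈ $211

$211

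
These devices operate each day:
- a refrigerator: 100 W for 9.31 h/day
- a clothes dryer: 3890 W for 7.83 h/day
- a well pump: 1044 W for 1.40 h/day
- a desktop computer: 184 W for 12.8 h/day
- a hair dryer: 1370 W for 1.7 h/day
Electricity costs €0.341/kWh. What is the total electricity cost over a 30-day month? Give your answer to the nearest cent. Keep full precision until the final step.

€383.99

refrigerator: 100 W × 9.31 h × 30 d = 27,930 Wh = 27.93 kWh
clothes dryer: 3890 W × 7.83 h × 30 d = 913,761 Wh = 913.8 kWh
well pump: 1044 W × 1.40 h × 30 d = 43,848 Wh = 43.85 kWh
desktop computer: 184 W × 12.8 h × 30 d = 70,656 Wh = 70.66 kWh
hair dryer: 1370 W × 1.7 h × 30 d = 69,870 Wh = 69.87 kWh
Total energy = 27.93 + 913.8 + 43.85 + 70.66 + 69.87 = 1,126 kWh
Cost = 1,126 kWh × €0.341 = €383.99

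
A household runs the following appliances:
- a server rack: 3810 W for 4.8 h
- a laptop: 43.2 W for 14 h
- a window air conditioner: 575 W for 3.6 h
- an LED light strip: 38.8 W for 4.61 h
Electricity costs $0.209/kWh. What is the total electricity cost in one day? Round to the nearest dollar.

server rack: 3810 W × 4.8 h = 18,288 Wh = 18.29 kWh
laptop: 43.2 W × 14 h = 605 Wh = 0.6048 kWh
window air conditioner: 575 W × 3.6 h = 2,070 Wh = 2.07 kWh
LED light strip: 38.8 W × 4.61 h = 179 Wh = 0.1789 kWh
Total energy = 18.29 + 0.6048 + 2.07 + 0.1789 = 21.14 kWh
Cost = 21.14 kWh × $0.209 = $4.42 ≈ $4

$4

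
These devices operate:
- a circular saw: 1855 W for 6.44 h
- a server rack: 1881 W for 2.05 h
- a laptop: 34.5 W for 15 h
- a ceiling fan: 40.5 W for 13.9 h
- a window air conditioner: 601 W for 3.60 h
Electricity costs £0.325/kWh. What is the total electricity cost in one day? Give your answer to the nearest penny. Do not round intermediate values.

£6.19

circular saw: 1855 W × 6.44 h = 11,946 Wh = 11.95 kWh
server rack: 1881 W × 2.05 h = 3,856 Wh = 3.856 kWh
laptop: 34.5 W × 15 h = 518 Wh = 0.5175 kWh
ceiling fan: 40.5 W × 13.9 h = 563 Wh = 0.563 kWh
window air conditioner: 601 W × 3.60 h = 2,164 Wh = 2.164 kWh
Total energy = 11.95 + 3.856 + 0.5175 + 0.563 + 2.164 = 19.05 kWh
Cost = 19.05 kWh × £0.325 = £6.19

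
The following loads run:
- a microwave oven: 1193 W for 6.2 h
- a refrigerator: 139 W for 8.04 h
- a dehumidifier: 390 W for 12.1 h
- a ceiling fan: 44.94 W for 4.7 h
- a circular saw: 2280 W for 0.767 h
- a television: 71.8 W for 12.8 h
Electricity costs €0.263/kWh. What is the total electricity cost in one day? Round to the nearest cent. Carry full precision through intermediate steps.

microwave oven: 1193 W × 6.2 h = 7,397 Wh = 7.397 kWh
refrigerator: 139 W × 8.04 h = 1,118 Wh = 1.118 kWh
dehumidifier: 390 W × 12.1 h = 4,719 Wh = 4.719 kWh
ceiling fan: 44.94 W × 4.7 h = 211 Wh = 0.2112 kWh
circular saw: 2280 W × 0.767 h = 1,749 Wh = 1.749 kWh
television: 71.8 W × 12.8 h = 919 Wh = 0.919 kWh
Total energy = 7.397 + 1.118 + 4.719 + 0.2112 + 1.749 + 0.919 = 16.11 kWh
Cost = 16.11 kWh × €0.263 = €4.24

€4.24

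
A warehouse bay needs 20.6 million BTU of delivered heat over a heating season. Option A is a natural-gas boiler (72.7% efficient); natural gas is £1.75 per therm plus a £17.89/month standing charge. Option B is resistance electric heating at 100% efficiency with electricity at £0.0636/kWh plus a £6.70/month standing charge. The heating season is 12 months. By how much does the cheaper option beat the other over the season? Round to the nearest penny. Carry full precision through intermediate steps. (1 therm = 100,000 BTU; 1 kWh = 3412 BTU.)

Heat load = 20.6 × 10⁶ BTU = 20,600,000 BTU
Gas: input = 20,600,000 / 0.727 = 28,335,626 BTU = 283.4 therm → 283.4 × £1.75 = £495.87; + 12 × £17.89 standing = £710.55
Electric: 20,600,000 BTU / 3412 = 6,038 kWh → × £0.0636 = £383.99; + 12 × £6.70 standing = £464.39
Difference = |£710.55 − £464.39| = £246.17

£246.17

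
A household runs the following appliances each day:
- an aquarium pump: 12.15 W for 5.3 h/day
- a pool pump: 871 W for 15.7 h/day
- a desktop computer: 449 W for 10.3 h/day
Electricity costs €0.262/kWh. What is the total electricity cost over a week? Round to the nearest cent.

aquarium pump: 12.15 W × 5.3 h × 7 d = 451 Wh = 0.4508 kWh
pool pump: 871 W × 15.7 h × 7 d = 95,723 Wh = 95.72 kWh
desktop computer: 449 W × 10.3 h × 7 d = 32,373 Wh = 32.37 kWh
Total energy = 0.4508 + 95.72 + 32.37 = 128.5 kWh
Cost = 128.5 kWh × €0.262 = €33.68

€33.68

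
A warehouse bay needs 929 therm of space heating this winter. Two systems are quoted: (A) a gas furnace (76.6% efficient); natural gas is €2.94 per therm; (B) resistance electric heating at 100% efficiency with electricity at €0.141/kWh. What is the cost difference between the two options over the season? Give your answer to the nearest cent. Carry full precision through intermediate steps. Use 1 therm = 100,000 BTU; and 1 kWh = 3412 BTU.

€273.45

Heat load = 929 therm × 100,000 = 92,900,000 BTU
Gas: input = 92,900,000 / 0.766 = 121,279,373 BTU = 1,213 therm → 1,213 × €2.94 = €3,565.61
Electric: 92,900,000 BTU / 3412 = 27,230 kWh → × €0.141 = €3,839.07
Difference = |€3,565.61 − €3,839.07| = €273.45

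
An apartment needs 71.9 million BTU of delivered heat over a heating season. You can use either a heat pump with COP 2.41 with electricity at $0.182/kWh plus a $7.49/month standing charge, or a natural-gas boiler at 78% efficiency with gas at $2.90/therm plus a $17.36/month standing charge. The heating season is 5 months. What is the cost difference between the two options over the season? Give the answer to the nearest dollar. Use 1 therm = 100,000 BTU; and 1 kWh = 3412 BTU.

$1131

Heat load = 71.9 × 10⁶ BTU = 71,900,000 BTU
Gas: input = 71,900,000 / 0.78 = 92,179,487 BTU = 921.8 therm → 921.8 × $2.90 = $2,673.21; + 5 × $17.36 standing = $2,760.01
Heat pump: 71,900,000 BTU / 3412 = 21,070 kWh heat; / 2.41 = 8,744 kWh in → × $0.182 = $1,591.38; + 5 × $7.49 standing = $1,628.83
Difference = |$2,760.01 − $1,628.83| = $1,131.17 ≈ $1131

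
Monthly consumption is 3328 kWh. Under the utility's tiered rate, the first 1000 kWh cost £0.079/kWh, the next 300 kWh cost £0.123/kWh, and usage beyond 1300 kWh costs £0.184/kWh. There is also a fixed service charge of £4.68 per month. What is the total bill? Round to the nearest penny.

£493.73

First 1000 kWh × £0.079 = £79.00
Next 300 kWh × £0.123 = £36.90
Remaining 2028 kWh × £0.184 = £373.15
Energy charge = £489.05; + service £4.68 = £493.73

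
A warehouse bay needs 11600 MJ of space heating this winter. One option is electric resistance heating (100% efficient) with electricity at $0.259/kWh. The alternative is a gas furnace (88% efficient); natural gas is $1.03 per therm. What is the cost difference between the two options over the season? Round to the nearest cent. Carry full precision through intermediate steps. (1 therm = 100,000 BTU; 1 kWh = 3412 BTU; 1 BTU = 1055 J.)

$705.94

Heat load = 11600 MJ = 11,600,000,000 J / 1055 = 10,995,261 BTU
Gas: input = 10,995,261 / 0.88 = 12,494,614 BTU = 124.9 therm → 124.9 × $1.03 = $128.69
Electric: 10,995,261 BTU / 3412 = 3,223 kWh → × $0.259 = $834.63
Difference = |$128.69 − $834.63| = $705.94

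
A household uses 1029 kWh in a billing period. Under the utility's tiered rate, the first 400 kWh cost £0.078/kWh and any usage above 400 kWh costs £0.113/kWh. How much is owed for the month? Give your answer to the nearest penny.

£102.28

First 400 kWh × £0.078 = £31.20
Remaining 629 kWh × £0.113 = £71.08
Total = £102.28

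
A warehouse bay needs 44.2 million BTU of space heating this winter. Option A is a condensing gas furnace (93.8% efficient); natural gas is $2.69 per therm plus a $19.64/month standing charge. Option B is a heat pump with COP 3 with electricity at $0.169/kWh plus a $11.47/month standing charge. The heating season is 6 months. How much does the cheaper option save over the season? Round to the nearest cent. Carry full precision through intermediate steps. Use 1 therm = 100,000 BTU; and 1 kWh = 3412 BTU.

Heat load = 44.2 × 10⁶ BTU = 44,200,000 BTU
Gas: input = 44,200,000 / 0.938 = 47,121,535 BTU = 471.2 therm → 471.2 × $2.69 = $1,267.57; + 6 × $19.64 standing = $1,385.41
Heat pump: 44,200,000 BTU / 3412 = 12,950 kWh heat; / 3 = 4,318 kWh in → × $0.169 = $729.76; + 6 × $11.47 standing = $798.58
Difference = |$1,385.41 − $798.58| = $586.83

$586.83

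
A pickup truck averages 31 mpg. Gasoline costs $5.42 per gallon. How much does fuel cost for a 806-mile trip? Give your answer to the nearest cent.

$140.92

Fuel = 806 mi / 31 mpg = 26 gal
Cost = 26 gal × $5.42/gal = $140.92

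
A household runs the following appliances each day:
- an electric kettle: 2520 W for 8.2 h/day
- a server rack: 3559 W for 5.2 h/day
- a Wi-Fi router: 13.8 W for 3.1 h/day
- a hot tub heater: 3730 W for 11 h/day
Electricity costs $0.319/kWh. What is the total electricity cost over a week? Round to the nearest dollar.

$179

electric kettle: 2520 W × 8.2 h × 7 d = 144,648 Wh = 144.6 kWh
server rack: 3559 W × 5.2 h × 7 d = 129,548 Wh = 129.5 kWh
Wi-Fi router: 13.8 W × 3.1 h × 7 d = 299 Wh = 0.2995 kWh
hot tub heater: 3730 W × 11 h × 7 d = 287,210 Wh = 287.2 kWh
Total energy = 144.6 + 129.5 + 0.2995 + 287.2 = 561.7 kWh
Cost = 561.7 kWh × $0.319 = $179.18 ≈ $179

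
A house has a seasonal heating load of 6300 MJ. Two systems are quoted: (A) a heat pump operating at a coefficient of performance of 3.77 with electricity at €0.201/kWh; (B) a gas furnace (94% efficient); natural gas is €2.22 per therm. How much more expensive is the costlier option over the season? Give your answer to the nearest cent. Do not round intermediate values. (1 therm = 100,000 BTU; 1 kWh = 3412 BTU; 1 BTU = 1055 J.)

Heat load = 6300 MJ = 6,300,000,000 J / 1055 = 5,971,564 BTU
Gas: input = 5,971,564 / 0.94 = 6,352,728 BTU = 63.53 therm → 63.53 × €2.22 = €141.03
Heat pump: 5,971,564 BTU / 3412 = 1,750 kWh heat; / 3.77 = 464.2 kWh in → × €0.201 = €93.31
Difference = |€141.03 − €93.31| = €47.72

€47.72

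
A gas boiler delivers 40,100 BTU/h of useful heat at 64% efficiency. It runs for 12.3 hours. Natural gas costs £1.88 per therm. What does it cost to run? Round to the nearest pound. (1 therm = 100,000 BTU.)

Heat delivered = 40,100 BTU/h × 12.3 h = 493,230 BTU
Gas input = 493,230 / 0.64 = 770,672 BTU
= 770,672 / 100,000 = 7.707 therm
Cost = 7.707 × £1.88/therm = £14.49 ≈ £14

£14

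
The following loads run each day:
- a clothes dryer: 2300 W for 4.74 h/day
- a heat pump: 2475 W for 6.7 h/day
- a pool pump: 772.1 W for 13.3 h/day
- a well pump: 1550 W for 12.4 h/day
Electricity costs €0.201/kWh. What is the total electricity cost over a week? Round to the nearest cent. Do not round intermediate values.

€80.16

clothes dryer: 2300 W × 4.74 h × 7 d = 76,314 Wh = 76.31 kWh
heat pump: 2475 W × 6.7 h × 7 d = 116,078 Wh = 116.1 kWh
pool pump: 772.1 W × 13.3 h × 7 d = 71,883 Wh = 71.88 kWh
well pump: 1550 W × 12.4 h × 7 d = 134,540 Wh = 134.5 kWh
Total energy = 76.31 + 116.1 + 71.88 + 134.5 = 398.8 kWh
Cost = 398.8 kWh × €0.201 = €80.16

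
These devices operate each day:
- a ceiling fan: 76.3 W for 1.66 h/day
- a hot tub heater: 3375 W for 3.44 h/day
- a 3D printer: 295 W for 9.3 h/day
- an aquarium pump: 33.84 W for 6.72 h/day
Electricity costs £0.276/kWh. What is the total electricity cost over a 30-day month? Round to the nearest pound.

ceiling fan: 76.3 W × 1.66 h × 30 d = 3,800 Wh = 3.8 kWh
hot tub heater: 3375 W × 3.44 h × 30 d = 348,300 Wh = 348.3 kWh
3D printer: 295 W × 9.3 h × 30 d = 82,305 Wh = 82.31 kWh
aquarium pump: 33.84 W × 6.72 h × 30 d = 6,822 Wh = 6.822 kWh
Total energy = 3.8 + 348.3 + 82.31 + 6.822 = 441.2 kWh
Cost = 441.2 kWh × £0.276 = £121.78 ≈ £122

£122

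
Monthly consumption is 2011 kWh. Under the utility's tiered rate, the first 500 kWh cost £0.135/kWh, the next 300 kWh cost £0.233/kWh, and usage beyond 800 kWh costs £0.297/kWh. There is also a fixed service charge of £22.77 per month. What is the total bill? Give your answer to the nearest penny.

First 500 kWh × £0.135 = £67.50
Next 300 kWh × £0.233 = £69.90
Remaining 1211 kWh × £0.297 = £359.67
Energy charge = £497.07; + service £22.77 = £519.84

£519.84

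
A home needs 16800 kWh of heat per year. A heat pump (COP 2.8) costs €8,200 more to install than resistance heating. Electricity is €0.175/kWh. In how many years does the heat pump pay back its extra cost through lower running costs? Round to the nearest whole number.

4 years

Resistance: 16800 kWh × €0.175 = €2,940.00/yr
Heat pump: 16800 / 2.8 = 6000 kWh in → × €0.175 = €1,050.00/yr
Annual savings = €1,890.00
Payback = €8,200 / €1,890.00 = 4.34 years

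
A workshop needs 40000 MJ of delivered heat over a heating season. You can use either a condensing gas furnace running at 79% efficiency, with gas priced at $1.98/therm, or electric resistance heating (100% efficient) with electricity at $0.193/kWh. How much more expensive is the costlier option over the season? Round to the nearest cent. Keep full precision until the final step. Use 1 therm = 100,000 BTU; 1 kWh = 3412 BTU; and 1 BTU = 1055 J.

$1194.38

Heat load = 40000 MJ = 40,000,000,000 J / 1055 = 37,914,692 BTU
Gas: input = 37,914,692 / 0.79 = 47,993,281 BTU = 479.9 therm → 479.9 × $1.98 = $950.27
Electric: 37,914,692 BTU / 3412 = 11,110 kWh → × $0.193 = $2,144.65
Difference = |$950.27 − $2,144.65| = $1,194.38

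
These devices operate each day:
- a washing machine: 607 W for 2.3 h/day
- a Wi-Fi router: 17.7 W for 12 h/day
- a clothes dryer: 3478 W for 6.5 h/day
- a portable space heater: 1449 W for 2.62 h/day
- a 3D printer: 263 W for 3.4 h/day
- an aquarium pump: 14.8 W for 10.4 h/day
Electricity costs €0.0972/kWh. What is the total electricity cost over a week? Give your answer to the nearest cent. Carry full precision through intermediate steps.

€19.77

washing machine: 607 W × 2.3 h × 7 d = 9,773 Wh = 9.773 kWh
Wi-Fi router: 17.7 W × 12 h × 7 d = 1,487 Wh = 1.487 kWh
clothes dryer: 3478 W × 6.5 h × 7 d = 158,249 Wh = 158.2 kWh
portable space heater: 1449 W × 2.62 h × 7 d = 26,575 Wh = 26.57 kWh
3D printer: 263 W × 3.4 h × 7 d = 6,259 Wh = 6.259 kWh
aquarium pump: 14.8 W × 10.4 h × 7 d = 1,077 Wh = 1.077 kWh
Total energy = 9.773 + 1.487 + 158.2 + 26.57 + 6.259 + 1.077 = 203.4 kWh
Cost = 203.4 kWh × €0.0972 = €19.77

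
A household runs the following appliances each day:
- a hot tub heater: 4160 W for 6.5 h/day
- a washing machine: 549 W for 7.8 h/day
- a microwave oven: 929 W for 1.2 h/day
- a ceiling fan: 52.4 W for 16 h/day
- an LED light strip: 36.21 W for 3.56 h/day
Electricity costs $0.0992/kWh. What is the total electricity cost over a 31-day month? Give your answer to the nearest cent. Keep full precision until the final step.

hot tub heater: 4160 W × 6.5 h × 31 d = 838,240 Wh = 838.2 kWh
washing machine: 549 W × 7.8 h × 31 d = 132,748 Wh = 132.7 kWh
microwave oven: 929 W × 1.2 h × 31 d = 34,559 Wh = 34.56 kWh
ceiling fan: 52.4 W × 16 h × 31 d = 25,990 Wh = 25.99 kWh
LED light strip: 36.21 W × 3.56 h × 31 d = 3,996 Wh = 3.996 kWh
Total energy = 838.2 + 132.7 + 34.56 + 25.99 + 3.996 = 1,036 kWh
Cost = 1,036 kWh × $0.0992 = $102.72

$102.72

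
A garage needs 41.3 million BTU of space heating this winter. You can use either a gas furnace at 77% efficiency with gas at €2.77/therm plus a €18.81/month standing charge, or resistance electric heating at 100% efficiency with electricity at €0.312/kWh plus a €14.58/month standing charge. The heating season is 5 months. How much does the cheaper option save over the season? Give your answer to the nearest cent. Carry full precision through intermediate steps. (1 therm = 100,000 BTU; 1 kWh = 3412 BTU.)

Heat load = 41.3 × 10⁶ BTU = 41,300,000 BTU
Gas: input = 41,300,000 / 0.77 = 53,636,364 BTU = 536.4 therm → 536.4 × €2.77 = €1,485.73; + 5 × €18.81 standing = €1,579.78
Electric: 41,300,000 BTU / 3412 = 12,100 kWh → × €0.312 = €3,776.55; + 5 × €14.58 standing = €3,849.45
Difference = |€1,579.78 − €3,849.45| = €2,269.68

€2269.68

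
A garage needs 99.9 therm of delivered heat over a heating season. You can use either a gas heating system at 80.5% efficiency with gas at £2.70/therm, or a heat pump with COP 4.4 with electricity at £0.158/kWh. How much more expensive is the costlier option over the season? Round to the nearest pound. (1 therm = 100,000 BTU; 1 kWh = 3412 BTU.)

£230

Heat load = 99.9 therm × 100,000 = 9,990,000 BTU
Gas: input = 9,990,000 / 0.805 = 12,409,938 BTU = 124.1 therm → 124.1 × £2.70 = £335.07
Heat pump: 9,990,000 BTU / 3412 = 2,928 kWh heat; / 4.4 = 665.4 kWh in → × £0.158 = £105.14
Difference = |£335.07 − £105.14| = £229.93 ≈ £230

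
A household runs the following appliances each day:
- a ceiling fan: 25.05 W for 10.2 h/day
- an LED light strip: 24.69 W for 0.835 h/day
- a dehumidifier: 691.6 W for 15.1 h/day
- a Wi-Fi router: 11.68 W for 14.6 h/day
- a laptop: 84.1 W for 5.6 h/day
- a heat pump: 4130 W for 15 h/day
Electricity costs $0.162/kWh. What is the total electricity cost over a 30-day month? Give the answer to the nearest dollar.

ceiling fan: 25.05 W × 10.2 h × 30 d = 7,665 Wh = 7.665 kWh
LED light strip: 24.69 W × 0.835 h × 30 d = 618 Wh = 0.6185 kWh
dehumidifier: 691.6 W × 15.1 h × 30 d = 313,295 Wh = 313.3 kWh
Wi-Fi router: 11.68 W × 14.6 h × 30 d = 5,116 Wh = 5.116 kWh
laptop: 84.1 W × 5.6 h × 30 d = 14,129 Wh = 14.13 kWh
heat pump: 4130 W × 15 h × 30 d = 1,858,500 Wh = 1,858 kWh
Total energy = 7.665 + 0.6185 + 313.3 + 5.116 + 14.13 + 1,858 = 2,199 kWh
Cost = 2,199 kWh × $0.162 = $356.29 ≈ $356

$356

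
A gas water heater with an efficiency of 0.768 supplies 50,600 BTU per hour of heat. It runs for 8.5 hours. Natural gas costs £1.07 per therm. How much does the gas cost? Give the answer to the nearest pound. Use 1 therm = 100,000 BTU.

Heat delivered = 50,600 BTU/h × 8.5 h = 430,100 BTU
Gas input = 430,100 / 0.768 = 560,026 BTU
= 560,026 / 100,000 = 5.6 therm
Cost = 5.6 × £1.07/therm = £5.99 ≈ £6

£6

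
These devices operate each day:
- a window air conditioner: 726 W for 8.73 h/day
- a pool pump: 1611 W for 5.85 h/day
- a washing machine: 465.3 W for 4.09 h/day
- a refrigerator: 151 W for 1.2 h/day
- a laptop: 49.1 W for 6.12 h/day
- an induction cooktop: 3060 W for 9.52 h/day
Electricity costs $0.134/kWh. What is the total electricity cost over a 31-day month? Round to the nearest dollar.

window air conditioner: 726 W × 8.73 h × 31 d = 196,477 Wh = 196.5 kWh
pool pump: 1611 W × 5.85 h × 31 d = 292,155 Wh = 292.2 kWh
washing machine: 465.3 W × 4.09 h × 31 d = 58,995 Wh = 59 kWh
refrigerator: 151 W × 1.2 h × 31 d = 5,617 Wh = 5.617 kWh
laptop: 49.1 W × 6.12 h × 31 d = 9,315 Wh = 9.315 kWh
induction cooktop: 3060 W × 9.52 h × 31 d = 903,067 Wh = 903.1 kWh
Total energy = 196.5 + 292.2 + 59 + 5.617 + 9.315 + 903.1 = 1,466 kWh
Cost = 1,466 kWh × $0.134 = $196.39 ≈ $196

$196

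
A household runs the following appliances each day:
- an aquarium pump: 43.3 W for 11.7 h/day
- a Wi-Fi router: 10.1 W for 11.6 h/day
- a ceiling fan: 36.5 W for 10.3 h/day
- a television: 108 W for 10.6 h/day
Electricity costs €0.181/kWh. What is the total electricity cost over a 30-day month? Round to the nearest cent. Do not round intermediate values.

€11.64

aquarium pump: 43.3 W × 11.7 h × 30 d = 15,198 Wh = 15.2 kWh
Wi-Fi router: 10.1 W × 11.6 h × 30 d = 3,515 Wh = 3.515 kWh
ceiling fan: 36.5 W × 10.3 h × 30 d = 11,279 Wh = 11.28 kWh
television: 108 W × 10.6 h × 30 d = 34,344 Wh = 34.34 kWh
Total energy = 15.2 + 3.515 + 11.28 + 34.34 = 64.34 kWh
Cost = 64.34 kWh × €0.181 = €11.64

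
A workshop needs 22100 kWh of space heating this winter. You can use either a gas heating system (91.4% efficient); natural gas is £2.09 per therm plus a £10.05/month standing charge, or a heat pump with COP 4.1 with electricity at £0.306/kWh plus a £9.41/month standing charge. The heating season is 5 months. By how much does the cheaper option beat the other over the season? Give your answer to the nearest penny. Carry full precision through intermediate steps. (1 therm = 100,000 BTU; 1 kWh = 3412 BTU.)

£78.04

Heat load = 22100 kWh × 3412 = 75,405,200 BTU
Gas: input = 75,405,200 / 0.914 = 82,500,219 BTU = 825 therm → 825 × £2.09 = £1,724.25; + 5 × £10.05 standing = £1,774.50
Heat pump: 75,405,200 BTU / 3412 = 22,100 kWh heat; / 4.1 = 5,390 kWh in → × £0.306 = £1,649.41; + 5 × £9.41 standing = £1,696.46
Difference = |£1,774.50 − £1,696.46| = £78.04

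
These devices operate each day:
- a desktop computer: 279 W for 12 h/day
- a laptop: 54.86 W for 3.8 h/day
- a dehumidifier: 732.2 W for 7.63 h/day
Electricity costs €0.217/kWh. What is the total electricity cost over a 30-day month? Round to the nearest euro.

desktop computer: 279 W × 12 h × 30 d = 100,440 Wh = 100.4 kWh
laptop: 54.86 W × 3.8 h × 30 d = 6,254 Wh = 6.254 kWh
dehumidifier: 732.2 W × 7.63 h × 30 d = 167,601 Wh = 167.6 kWh
Total energy = 100.4 + 6.254 + 167.6 = 274.3 kWh
Cost = 274.3 kWh × €0.217 = €59.52 ≈ €60

€60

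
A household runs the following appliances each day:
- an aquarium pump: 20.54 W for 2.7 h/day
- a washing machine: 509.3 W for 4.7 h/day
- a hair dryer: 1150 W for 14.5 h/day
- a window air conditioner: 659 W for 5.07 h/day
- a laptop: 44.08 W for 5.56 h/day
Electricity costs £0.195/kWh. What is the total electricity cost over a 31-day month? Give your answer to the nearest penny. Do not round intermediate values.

£137.28

aquarium pump: 20.54 W × 2.7 h × 31 d = 1,719 Wh = 1.719 kWh
washing machine: 509.3 W × 4.7 h × 31 d = 74,205 Wh = 74.21 kWh
hair dryer: 1150 W × 14.5 h × 31 d = 516,925 Wh = 516.9 kWh
window air conditioner: 659 W × 5.07 h × 31 d = 103,575 Wh = 103.6 kWh
laptop: 44.08 W × 5.56 h × 31 d = 7,598 Wh = 7.598 kWh
Total energy = 1.719 + 74.21 + 516.9 + 103.6 + 7.598 = 704 kWh
Cost = 704 kWh × £0.195 = £137.28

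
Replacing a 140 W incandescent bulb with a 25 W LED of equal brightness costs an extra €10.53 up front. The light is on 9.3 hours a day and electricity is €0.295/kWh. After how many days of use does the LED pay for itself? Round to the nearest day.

Power saved = 140 − 25 = 115 W
Daily energy saved = 115 W × 9.3 h = 1070 Wh = 1.0695 kWh
Daily savings = 1.0695 × €0.295 = €0.3155
Payback = €10.53 / €0.3155 per day = 33.38 days

33 days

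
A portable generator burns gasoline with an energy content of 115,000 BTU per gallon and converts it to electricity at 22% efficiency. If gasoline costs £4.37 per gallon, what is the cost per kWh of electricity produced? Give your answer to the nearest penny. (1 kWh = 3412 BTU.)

Electrical output per gallon = 115,000 BTU × 0.22 / 3412 BTU/kWh = 7.415 kWh
Cost per kWh = £4.37 / 7.415 kWh = £0.589

£0.59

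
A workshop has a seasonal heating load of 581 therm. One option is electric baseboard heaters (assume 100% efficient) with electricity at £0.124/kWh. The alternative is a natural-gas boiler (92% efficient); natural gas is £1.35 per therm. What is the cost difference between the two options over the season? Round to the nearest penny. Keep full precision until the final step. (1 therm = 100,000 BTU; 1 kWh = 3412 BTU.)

£1258.93

Heat load = 581 therm × 100,000 = 58,100,000 BTU
Gas: input = 58,100,000 / 0.92 = 63,152,174 BTU = 631.5 therm → 631.5 × £1.35 = £852.55
Electric: 58,100,000 BTU / 3412 = 17,030 kWh → × £0.124 = £2,111.49
Difference = |£852.55 − £2,111.49| = £1,258.93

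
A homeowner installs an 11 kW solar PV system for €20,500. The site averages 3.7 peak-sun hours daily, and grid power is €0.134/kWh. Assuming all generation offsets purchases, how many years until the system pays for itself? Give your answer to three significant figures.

Daily generation = 11 kW × 3.7 h = 40.7 kWh
Annual generation = 40.7 × 365 = 14856 kWh
Annual savings = 14856 × €0.134 = €1,990.64
Payback = €20,500 / €1,990.64 = 10.3 years

10.3 years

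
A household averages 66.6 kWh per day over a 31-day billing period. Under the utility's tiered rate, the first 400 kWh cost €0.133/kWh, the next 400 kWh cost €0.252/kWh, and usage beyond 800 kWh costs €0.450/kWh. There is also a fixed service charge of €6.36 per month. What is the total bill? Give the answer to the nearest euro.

€729

Usage = 66.6 kWh/day × 31 days = 2064.6 kWh
First 400 kWh × €0.133 = €53.20
Next 400 kWh × €0.252 = €100.80
Remaining 1264.6 kWh × €0.450 = €569.07
Energy charge = €723.07; + service €6.36 = €729.43 ≈ €729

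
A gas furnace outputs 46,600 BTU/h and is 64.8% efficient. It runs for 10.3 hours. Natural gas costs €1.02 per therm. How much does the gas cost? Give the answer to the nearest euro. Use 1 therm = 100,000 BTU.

€8

Heat delivered = 46,600 BTU/h × 10.3 h = 479,980 BTU
Gas input = 479,980 / 0.648 = 740,710 BTU
= 740,710 / 100,000 = 7.407 therm
Cost = 7.407 × €1.02/therm = €7.56 ≈ €8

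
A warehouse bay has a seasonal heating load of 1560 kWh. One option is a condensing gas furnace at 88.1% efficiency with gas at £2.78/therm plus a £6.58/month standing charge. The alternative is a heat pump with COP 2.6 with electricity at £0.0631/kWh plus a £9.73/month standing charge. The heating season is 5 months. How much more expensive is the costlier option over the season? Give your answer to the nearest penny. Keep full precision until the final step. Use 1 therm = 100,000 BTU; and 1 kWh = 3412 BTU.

Heat load = 1560 kWh × 3412 = 5,322,720 BTU
Gas: input = 5,322,720 / 0.881 = 6,041,680 BTU = 60.42 therm → 60.42 × £2.78 = £167.96; + 5 × £6.58 standing = £200.86
Heat pump: 5,322,720 BTU / 3412 = 1,560 kWh heat; / 2.6 = 600 kWh in → × £0.0631 = £37.86; + 5 × £9.73 standing = £86.51
Difference = |£200.86 − £86.51| = £114.35

£114.35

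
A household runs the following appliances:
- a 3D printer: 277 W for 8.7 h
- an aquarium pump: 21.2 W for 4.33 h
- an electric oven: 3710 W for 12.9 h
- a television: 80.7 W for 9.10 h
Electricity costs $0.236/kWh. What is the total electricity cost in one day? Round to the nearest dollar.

$12

3D printer: 277 W × 8.7 h = 2,410 Wh = 2.41 kWh
aquarium pump: 21.2 W × 4.33 h = 92 Wh = 0.0918 kWh
electric oven: 3710 W × 12.9 h = 47,859 Wh = 47.86 kWh
television: 80.7 W × 9.10 h = 734 Wh = 0.7344 kWh
Total energy = 2.41 + 0.0918 + 47.86 + 0.7344 = 51.1 kWh
Cost = 51.1 kWh × $0.236 = $12.06 ≈ $12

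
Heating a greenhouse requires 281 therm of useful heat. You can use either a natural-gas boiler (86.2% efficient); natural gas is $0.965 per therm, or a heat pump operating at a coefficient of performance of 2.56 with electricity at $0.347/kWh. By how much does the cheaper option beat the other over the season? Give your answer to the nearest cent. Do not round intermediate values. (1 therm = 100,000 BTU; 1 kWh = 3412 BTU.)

Heat load = 281 therm × 100,000 = 28,100,000 BTU
Gas: input = 28,100,000 / 0.862 = 32,598,608 BTU = 326 therm → 326 × $0.965 = $314.58
Heat pump: 28,100,000 BTU / 3412 = 8,236 kWh heat; / 2.56 = 3,217 kWh in → × $0.347 = $1,116.32
Difference = |$314.58 − $1,116.32| = $801.74

$801.74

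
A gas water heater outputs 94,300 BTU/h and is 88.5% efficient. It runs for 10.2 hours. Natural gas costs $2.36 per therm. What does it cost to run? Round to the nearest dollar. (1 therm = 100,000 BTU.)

Heat delivered = 94,300 BTU/h × 10.2 h = 961,860 BTU
Gas input = 961,860 / 0.885 = 1,086,847 BTU
= 1,086,847 / 100,000 = 10.87 therm
Cost = 10.87 × $2.36/therm = $25.65 ≈ $26

$26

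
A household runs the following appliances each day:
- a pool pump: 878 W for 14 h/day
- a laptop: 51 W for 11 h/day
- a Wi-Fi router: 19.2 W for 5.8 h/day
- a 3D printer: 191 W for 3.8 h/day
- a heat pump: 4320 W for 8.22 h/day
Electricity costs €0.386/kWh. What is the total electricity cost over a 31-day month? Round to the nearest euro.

pool pump: 878 W × 14 h × 31 d = 381,052 Wh = 381.1 kWh
laptop: 51 W × 11 h × 31 d = 17,391 Wh = 17.39 kWh
Wi-Fi router: 19.2 W × 5.8 h × 31 d = 3,452 Wh = 3.452 kWh
3D printer: 191 W × 3.8 h × 31 d = 22,500 Wh = 22.5 kWh
heat pump: 4320 W × 8.22 h × 31 d = 1,100,822 Wh = 1,101 kWh
Total energy = 381.1 + 17.39 + 3.452 + 22.5 + 1,101 = 1,525 kWh
Cost = 1,525 kWh × €0.386 = €588.73 ≈ €589

€589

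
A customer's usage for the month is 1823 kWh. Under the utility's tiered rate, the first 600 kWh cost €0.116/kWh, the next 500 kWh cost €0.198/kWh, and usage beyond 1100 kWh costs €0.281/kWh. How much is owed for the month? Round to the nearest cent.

First 600 kWh × €0.116 = €69.60
Next 500 kWh × €0.198 = €99.00
Remaining 723 kWh × €0.281 = €203.16
Total = €371.76

€371.76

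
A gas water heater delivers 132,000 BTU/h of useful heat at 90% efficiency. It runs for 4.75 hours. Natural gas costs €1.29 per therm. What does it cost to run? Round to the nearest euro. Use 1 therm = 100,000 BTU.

€9

Heat delivered = 132,000 BTU/h × 4.75 h = 627,000 BTU
Gas input = 627,000 / 0.900 = 696,667 BTU
= 696,667 / 100,000 = 6.967 therm
Cost = 6.967 × €1.29/therm = €8.99 ≈ €9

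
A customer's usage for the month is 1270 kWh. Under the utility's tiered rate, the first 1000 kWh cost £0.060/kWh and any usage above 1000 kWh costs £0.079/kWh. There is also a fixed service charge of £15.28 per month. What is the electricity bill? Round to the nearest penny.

£96.61

First 1000 kWh × £0.060 = £60.00
Remaining 270 kWh × £0.079 = £21.33
Energy charge = £81.33; + service £15.28 = £96.61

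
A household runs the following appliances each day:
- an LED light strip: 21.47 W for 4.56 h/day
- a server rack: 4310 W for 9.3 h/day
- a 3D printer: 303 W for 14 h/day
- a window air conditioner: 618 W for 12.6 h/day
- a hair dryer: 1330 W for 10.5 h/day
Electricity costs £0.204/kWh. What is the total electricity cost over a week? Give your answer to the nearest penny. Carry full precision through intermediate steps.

LED light strip: 21.47 W × 4.56 h × 7 d = 685 Wh = 0.6853 kWh
server rack: 4310 W × 9.3 h × 7 d = 280,581 Wh = 280.6 kWh
3D printer: 303 W × 14 h × 7 d = 29,694 Wh = 29.69 kWh
window air conditioner: 618 W × 12.6 h × 7 d = 54,508 Wh = 54.51 kWh
hair dryer: 1330 W × 10.5 h × 7 d = 97,755 Wh = 97.75 kWh
Total energy = 0.6853 + 280.6 + 29.69 + 54.51 + 97.75 = 463.2 kWh
Cost = 463.2 kWh × £0.204 = £94.50

£94.50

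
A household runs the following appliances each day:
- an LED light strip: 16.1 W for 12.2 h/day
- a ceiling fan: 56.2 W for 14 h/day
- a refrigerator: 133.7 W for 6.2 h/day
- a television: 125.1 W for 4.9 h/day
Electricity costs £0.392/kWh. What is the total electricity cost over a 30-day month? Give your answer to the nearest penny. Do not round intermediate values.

LED light strip: 16.1 W × 12.2 h × 30 d = 5,893 Wh = 5.893 kWh
ceiling fan: 56.2 W × 14 h × 30 d = 23,604 Wh = 23.6 kWh
refrigerator: 133.7 W × 6.2 h × 30 d = 24,868 Wh = 24.87 kWh
television: 125.1 W × 4.9 h × 30 d = 18,390 Wh = 18.39 kWh
Total energy = 5.893 + 23.6 + 24.87 + 18.39 = 72.75 kWh
Cost = 72.75 kWh × £0.392 = £28.52

£28.52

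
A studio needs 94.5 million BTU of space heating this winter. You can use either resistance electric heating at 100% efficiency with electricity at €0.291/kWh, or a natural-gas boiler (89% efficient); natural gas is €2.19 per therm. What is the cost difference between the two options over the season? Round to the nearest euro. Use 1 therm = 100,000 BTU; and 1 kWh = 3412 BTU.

Heat load = 94.5 × 10⁶ BTU = 94,500,000 BTU
Gas: input = 94,500,000 / 0.89 = 106,179,775 BTU = 1,062 therm → 1,062 × €2.19 = €2,325.34
Electric: 94,500,000 BTU / 3412 = 27,700 kWh → × €0.291 = €8,059.64
Difference = |€2,325.34 − €8,059.64| = €5,734.31 ≈ €5734

€5734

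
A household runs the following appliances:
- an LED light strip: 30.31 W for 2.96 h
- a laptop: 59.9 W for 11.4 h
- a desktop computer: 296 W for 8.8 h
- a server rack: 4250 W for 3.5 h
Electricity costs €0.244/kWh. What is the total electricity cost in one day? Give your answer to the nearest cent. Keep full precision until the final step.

€4.45

LED light strip: 30.31 W × 2.96 h = 90 Wh = 0.08972 kWh
laptop: 59.9 W × 11.4 h = 683 Wh = 0.6829 kWh
desktop computer: 296 W × 8.8 h = 2,605 Wh = 2.605 kWh
server rack: 4250 W × 3.5 h = 14,875 Wh = 14.88 kWh
Total energy = 0.08972 + 0.6829 + 2.605 + 14.88 = 18.25 kWh
Cost = 18.25 kWh × €0.244 = €4.45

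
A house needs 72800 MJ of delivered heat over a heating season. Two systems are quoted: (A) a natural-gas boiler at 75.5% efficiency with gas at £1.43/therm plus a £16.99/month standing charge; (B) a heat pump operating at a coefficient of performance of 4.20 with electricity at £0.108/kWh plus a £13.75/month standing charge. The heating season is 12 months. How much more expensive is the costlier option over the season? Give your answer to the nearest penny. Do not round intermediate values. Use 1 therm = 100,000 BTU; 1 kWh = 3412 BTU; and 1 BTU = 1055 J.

Heat load = 72800 MJ = 72,800,000,000 J / 1055 = 69,004,739 BTU
Gas: input = 69,004,739 / 0.755 = 91,397,006 BTU = 914 therm → 914 × £1.43 = £1,306.98; + 12 × £16.99 standing = £1,510.86
Heat pump: 69,004,739 BTU / 3412 = 20,220 kWh heat; / 4.20 = 4,815 kWh in → × £0.108 = £520.05; + 12 × £13.75 standing = £685.05
Difference = |£1,510.86 − £685.05| = £825.81

£825.81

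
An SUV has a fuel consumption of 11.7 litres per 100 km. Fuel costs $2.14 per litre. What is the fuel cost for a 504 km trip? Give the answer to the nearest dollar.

Fuel = 11.7 L/100 km × 504 km / 100 = 58.97 L
Cost = 58.97 L × $2.14/L = $126.19 ≈ $126

$126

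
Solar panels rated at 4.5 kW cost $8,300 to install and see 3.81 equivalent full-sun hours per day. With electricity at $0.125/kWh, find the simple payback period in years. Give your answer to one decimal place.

Daily generation = 4.5 kW × 3.81 h = 17.14 kWh
Annual generation = 17.14 × 365 = 6257.9 kWh
Annual savings = 6257.9 × $0.125 = $782.24
Payback = $8,300 / $782.24 = 10.6 years

10.6 years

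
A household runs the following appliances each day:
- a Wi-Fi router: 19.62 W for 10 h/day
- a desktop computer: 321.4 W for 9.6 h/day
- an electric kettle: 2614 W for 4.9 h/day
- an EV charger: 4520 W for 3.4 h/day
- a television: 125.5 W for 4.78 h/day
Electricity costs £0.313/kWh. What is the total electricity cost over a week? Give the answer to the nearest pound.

Wi-Fi router: 19.62 W × 10 h × 7 d = 1,373 Wh = 1.373 kWh
desktop computer: 321.4 W × 9.6 h × 7 d = 21,598 Wh = 21.6 kWh
electric kettle: 2614 W × 4.9 h × 7 d = 89,660 Wh = 89.66 kWh
EV charger: 4520 W × 3.4 h × 7 d = 107,576 Wh = 107.6 kWh
television: 125.5 W × 4.78 h × 7 d = 4,199 Wh = 4.199 kWh
Total energy = 1.373 + 21.6 + 89.66 + 107.6 + 4.199 = 224.4 kWh
Cost = 224.4 kWh × £0.313 = £70.24 ≈ £70

£70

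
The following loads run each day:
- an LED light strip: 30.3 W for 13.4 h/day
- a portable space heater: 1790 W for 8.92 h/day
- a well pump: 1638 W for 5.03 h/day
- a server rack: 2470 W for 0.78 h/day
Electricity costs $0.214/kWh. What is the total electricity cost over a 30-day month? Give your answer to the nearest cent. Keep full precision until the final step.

LED light strip: 30.3 W × 13.4 h × 30 d = 12,181 Wh = 12.18 kWh
portable space heater: 1790 W × 8.92 h × 30 d = 479,004 Wh = 479 kWh
well pump: 1638 W × 5.03 h × 30 d = 247,174 Wh = 247.2 kWh
server rack: 2470 W × 0.78 h × 30 d = 57,798 Wh = 57.8 kWh
Total energy = 12.18 + 479 + 247.2 + 57.8 = 796.2 kWh
Cost = 796.2 kWh × $0.214 = $170.38

$170.38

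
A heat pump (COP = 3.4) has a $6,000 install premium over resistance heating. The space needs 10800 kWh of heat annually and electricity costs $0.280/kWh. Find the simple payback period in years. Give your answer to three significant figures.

Resistance: 10800 kWh × $0.280 = $3,024.00/yr
Heat pump: 10800 / 3.4 = 3176 kWh in → × $0.280 = $889.41/yr
Annual savings = $2,134.59
Payback = $6,000 / $2,134.59 = 2.81 years

2.81 years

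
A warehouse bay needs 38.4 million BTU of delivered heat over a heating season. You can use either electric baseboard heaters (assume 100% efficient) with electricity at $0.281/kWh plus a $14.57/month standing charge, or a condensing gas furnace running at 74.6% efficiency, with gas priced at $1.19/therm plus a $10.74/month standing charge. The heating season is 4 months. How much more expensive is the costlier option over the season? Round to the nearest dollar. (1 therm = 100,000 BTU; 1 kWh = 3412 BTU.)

Heat load = 38.4 × 10⁶ BTU = 38,400,000 BTU
Gas: input = 38,400,000 / 0.746 = 51,474,531 BTU = 514.7 therm → 514.7 × $1.19 = $612.55; + 4 × $10.74 standing = $655.51
Electric: 38,400,000 BTU / 3412 = 11,250 kWh → × $0.281 = $3,162.49; + 4 × $14.57 standing = $3,220.77
Difference = |$655.51 − $3,220.77| = $2,565.26 ≈ $2565

$2565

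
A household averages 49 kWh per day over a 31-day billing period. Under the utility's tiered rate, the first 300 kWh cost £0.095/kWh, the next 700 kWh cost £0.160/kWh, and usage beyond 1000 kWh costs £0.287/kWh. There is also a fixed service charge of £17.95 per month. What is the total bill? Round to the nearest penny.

Usage = 49 kWh/day × 31 days = 1519 kWh
First 300 kWh × £0.095 = £28.50
Next 700 kWh × £0.160 = £112.00
Remaining 519 kWh × £0.287 = £148.95
Energy charge = £289.45; + service £17.95 = £307.40

£307.40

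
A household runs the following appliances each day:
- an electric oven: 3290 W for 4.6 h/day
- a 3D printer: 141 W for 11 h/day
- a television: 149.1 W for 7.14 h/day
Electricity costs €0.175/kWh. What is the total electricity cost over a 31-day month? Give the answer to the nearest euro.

electric oven: 3290 W × 4.6 h × 31 d = 469,154 Wh = 469.2 kWh
3D printer: 141 W × 11 h × 31 d = 48,081 Wh = 48.08 kWh
television: 149.1 W × 7.14 h × 31 d = 33,002 Wh = 33 kWh
Total energy = 469.2 + 48.08 + 33 = 550.2 kWh
Cost = 550.2 kWh × €0.175 = €96.29 ≈ €96

€96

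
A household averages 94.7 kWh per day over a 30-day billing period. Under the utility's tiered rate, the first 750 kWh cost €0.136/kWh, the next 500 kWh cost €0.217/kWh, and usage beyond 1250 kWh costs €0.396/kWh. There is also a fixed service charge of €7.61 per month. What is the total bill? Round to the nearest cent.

Usage = 94.7 kWh/day × 30 days = 2841 kWh
First 750 kWh × €0.136 = €102.00
Next 500 kWh × €0.217 = €108.50
Remaining 1591 kWh × €0.396 = €630.04
Energy charge = €840.54; + service €7.61 = €848.15

€848.15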